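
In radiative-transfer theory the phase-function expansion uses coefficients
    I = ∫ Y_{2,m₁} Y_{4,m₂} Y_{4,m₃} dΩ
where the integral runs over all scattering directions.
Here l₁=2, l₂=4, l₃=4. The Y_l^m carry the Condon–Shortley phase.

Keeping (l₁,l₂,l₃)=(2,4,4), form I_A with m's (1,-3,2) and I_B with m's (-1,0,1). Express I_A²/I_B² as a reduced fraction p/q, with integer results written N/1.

35/2

l's match ⇒ only the (l;m) 3-j factors differ between A and B.
A: triangle coeff Δ(2,4,4) = 1/13860; Σ_t [0,1]: t=0:+1/240 t=1:−1/1440 = 1/288; (3j)²=5/132 [(2 4 4; 1 -3 2)], sign=+1
B: triangle coeff Δ(2,4,4) = 1/13860; Σ_t [1,2]: t=1:−1/72 t=2:+1/96 = -1/288; (3j)²=1/462 [(2 4 4; -1 0 1)], sign=+1
I_A²/I_B² = (5/132)/(1/462) = 35/2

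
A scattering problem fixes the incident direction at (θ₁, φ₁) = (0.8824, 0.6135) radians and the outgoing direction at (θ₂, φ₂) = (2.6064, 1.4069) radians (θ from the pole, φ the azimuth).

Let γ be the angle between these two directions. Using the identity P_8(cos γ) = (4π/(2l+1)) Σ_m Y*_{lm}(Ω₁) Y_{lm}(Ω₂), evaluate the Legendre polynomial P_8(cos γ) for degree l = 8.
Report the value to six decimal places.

Summing Y*_{l m}(θ₁,φ₁)·Y_{l m}(θ₂,φ₂) over m ∈ [−8, 8]; prefactor 4π/(2·8+1) = 0.739198:
  m=-8: (0.01267 - 0.06396j) × (0.00061 + 0.00228j) = 0.00015 - 0.00001j  (running Σ = 0.00015 - 0.00001j)
  m=-7: (-0.08708 - 0.19611j) × (0.01451 - 0.00654j) = -0.00255 - 0.00228j  (running Σ = -0.00239 - 0.00229j)
  m=-6: (-0.34626 - 0.20728j) × (-0.03707 - 0.05568j) = 0.00130 + 0.02696j  (running Σ = -0.00110 + 0.02468j)
  m=-5: (-0.43219 + 0.03208j) × (-0.14283 + 0.13341j) = 0.05745 - 0.06224j  (running Σ = 0.05635 - 0.03756j)
  m=-4: (-0.10178 + 0.08359j) × (0.31471 + 0.24203j) = -0.05226 + 0.00167j  (running Σ = 0.00409 - 0.03589j)
  m=-3: (0.07768 - 0.28101j) × (0.24059 - 0.44924j) = -0.10755 - 0.10251j  (running Σ = -0.10346 - 0.13840j)
  m=-2: (-0.10203 - 0.28500j) × (-0.24260 - 0.08250j) = 0.00124 + 0.07756j  (running Σ = -0.10222 - 0.06084j)
  m=-1: (0.13413 + 0.09444j) × (0.04703 - 0.28435j) = 0.03316 - 0.03370j  (running Σ = -0.06906 - 0.09454j)
  m=0: (0.33029 + 0.00000j) × (-0.36723 + 0.00000j) = -0.12129 + 0.00000j  (running Σ = -0.19035 - 0.09454j)
  m=1: (-0.13413 + 0.09444j) × (-0.04703 - 0.28435j) = 0.03316 + 0.03370j  (running Σ = -0.15718 - 0.06084j)
  m=2: (-0.10203 + 0.28500j) × (-0.24260 + 0.08250j) = 0.00124 - 0.07756j  (running Σ = -0.15594 - 0.13840j)
  m=3: (-0.07768 - 0.28101j) × (-0.24059 - 0.44924j) = -0.10755 + 0.10251j  (running Σ = -0.26349 - 0.03589j)
  m=4: (-0.10178 - 0.08359j) × (0.31471 - 0.24203j) = -0.05226 - 0.00167j  (running Σ = -0.31576 - 0.03756j)
  m=5: (0.43219 + 0.03208j) × (0.14283 + 0.13341j) = 0.05745 + 0.06224j  (running Σ = -0.25831 + 0.02468j)
  m=6: (-0.34626 + 0.20728j) × (-0.03707 + 0.05568j) = 0.00130 - 0.02696j  (running Σ = -0.25701 - 0.00229j)
  m=7: (0.08708 - 0.19611j) × (-0.01451 - 0.00654j) = -0.00255 + 0.00228j  (running Σ = -0.25956 - 0.00001j)
  m=8: (0.01267 + 0.06396j) × (0.00061 - 0.00228j) = 0.00015 + 0.00001j  (running Σ = -0.25940 - 0.00000j)
Total Σ_m = -0.25940 - 0.00000j. Multiply by 0.739198: -0.19175 - 0.00000j. P_8(cos γ) = -0.191750

-0.191750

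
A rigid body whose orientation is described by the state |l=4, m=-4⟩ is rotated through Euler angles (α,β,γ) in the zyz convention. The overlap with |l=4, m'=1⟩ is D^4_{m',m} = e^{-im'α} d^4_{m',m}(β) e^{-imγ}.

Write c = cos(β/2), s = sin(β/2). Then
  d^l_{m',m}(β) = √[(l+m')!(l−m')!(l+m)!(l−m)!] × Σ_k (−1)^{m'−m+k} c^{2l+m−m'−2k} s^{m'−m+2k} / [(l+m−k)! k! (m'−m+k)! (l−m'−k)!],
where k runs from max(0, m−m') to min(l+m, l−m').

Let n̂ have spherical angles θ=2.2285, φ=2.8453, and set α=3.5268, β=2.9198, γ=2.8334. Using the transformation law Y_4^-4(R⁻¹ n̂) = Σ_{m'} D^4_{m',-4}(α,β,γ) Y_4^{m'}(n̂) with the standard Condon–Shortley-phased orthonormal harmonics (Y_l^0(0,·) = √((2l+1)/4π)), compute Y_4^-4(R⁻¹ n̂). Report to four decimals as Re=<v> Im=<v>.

Re=-0.0189 Im=0.0937

Need the full column D^4_{m',-4} for m'=−4..4 at α=3.5268, β=2.9198, γ=2.8334.
cos(β/2)=0.110669, sin(β/2)=0.993857
d^4_{-4,-4}: single k=0 term ⇒ +0.000000;  D = +0.000000+0.000000i
d^4_{-3,-4}: single k=0 term ⇒ -0.000001;  D = +0.000001-0.000000i
d^4_{-2,-4}: single k=0 term ⇒ +0.000010;  D = +0.000009-0.000004i
d^4_{-1,-4}: single k=0 term ⇒ -0.000122;  D = +0.000081-0.000091i
d^4_{0,-4}: single k=0 term ⇒ +0.001224;  D = +0.000406-0.001155i
d^4_{1,-4}: single k=0 term ⇒ -0.009835;  D = -0.000464-0.009825i
d^4_{2,-4}: single k=0 term ⇒ +0.062456;  D = -0.026172-0.056708i
d^4_{3,-4}: single k=0 term ⇒ -0.299806;  D = -0.218709-0.205060i
d^4_{4,-4}: single k=0 term ⇒ +0.951902;  D = -0.888173-0.342440i
Y_4^{m'}(θ=2.2285,φ=2.8453) and Σ D·Y over m':
  (+0.0000+0.0000i)·(+0.0653+0.1608i)  (+0.0000-0.0000i)·(+0.2390+0.2944i)  (+0.0000-0.0000i)·(+0.2808+0.1891i)  (+0.0001-0.0001i)·(-0.0841-0.0257i)  (+0.0004-0.0012i)·(-0.3515+0.0000i)  (-0.0005-0.0098i)·(+0.0841-0.0257i)  (-0.0262-0.0567i)·(+0.2808-0.1891i)  (-0.2187-0.2051i)·(-0.2390+0.2944i)  (-0.8882-0.3424i)·(+0.0653-0.1608i)
Y_4^-4(R⁻¹ n̂) = -0.018925+0.093739i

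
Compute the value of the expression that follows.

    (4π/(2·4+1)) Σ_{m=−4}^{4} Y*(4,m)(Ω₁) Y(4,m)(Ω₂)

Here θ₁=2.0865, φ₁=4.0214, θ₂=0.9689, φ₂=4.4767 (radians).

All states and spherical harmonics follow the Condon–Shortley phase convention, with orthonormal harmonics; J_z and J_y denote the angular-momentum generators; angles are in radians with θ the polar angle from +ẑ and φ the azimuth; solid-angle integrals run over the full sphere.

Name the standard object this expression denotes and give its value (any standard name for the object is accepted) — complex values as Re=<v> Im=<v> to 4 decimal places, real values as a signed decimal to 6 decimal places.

Legendre polynomial (addition theorem), -0.046553

This sum is the spherical-harmonic addition theorem: it equals the Legendre polynomial P_l(cos γ) of the angle γ between the two directions.
Term-by-term m-sum for l=4 (normalisation 4π/9 = 1.396263):
  [-4]  conj(Y_{4,-4})(Ω₁) = (-0.235604, -0.093458) ; Y_{4,-4}(Ω₂) = (0.120022, 0.165293) ; Δ = (-0.012830, -0.050161)
  [-3]  conj(Y_{4,-3})(Ω₁) = (-0.356218, 0.195608) ; Y_{4,-3}(Ω₂) = (0.257818, -0.301739) ; Δ = (-0.032817, 0.157916)
  [-2]  conj(Y_{4,-2})(Ω₁) = (-0.033376, 0.174655) ; Y_{4,-2}(Ω₂) = (-0.251927, -0.128407) ; Δ = (0.030835, -0.039715)
  [-1]  conj(Y_{4,-1})(Ω₁) = (-0.167845, -0.202956) ; Y_{4,-1}(Ω₂) = (0.038971, -0.162276) ; Δ = (-0.039476, 0.019328)
  [+0]  conj(Y_{4,0})(Ω₁) = (-0.235458, -0.000000) ; Y_{4,0}(Ω₂) = (-0.319522, 0.000000) ; Δ = (0.075234, 0.000000)
  [+1]  conj(Y_{4,1})(Ω₁) = (0.167845, -0.202956) ; Y_{4,1}(Ω₂) = (-0.038971, -0.162276) ; Δ = (-0.039476, -0.019328)
  [+2]  conj(Y_{4,2})(Ω₁) = (-0.033376, -0.174655) ; Y_{4,2}(Ω₂) = (-0.251927, 0.128407) ; Δ = (0.030835, 0.039715)
  [+3]  conj(Y_{4,3})(Ω₁) = (0.356218, 0.195608) ; Y_{4,3}(Ω₂) = (-0.257818, -0.301739) ; Δ = (-0.032817, -0.157916)
  [+4]  conj(Y_{4,4})(Ω₁) = (-0.235604, 0.093458) ; Y_{4,4}(Ω₂) = (0.120022, -0.165293) ; Δ = (-0.012830, 0.050161)
Accumulated sum (-0.033341, 0.000000); after 4π/(2l+1) scaling, (-0.046553, 0.000000) ⇒ P_4 = -0.046553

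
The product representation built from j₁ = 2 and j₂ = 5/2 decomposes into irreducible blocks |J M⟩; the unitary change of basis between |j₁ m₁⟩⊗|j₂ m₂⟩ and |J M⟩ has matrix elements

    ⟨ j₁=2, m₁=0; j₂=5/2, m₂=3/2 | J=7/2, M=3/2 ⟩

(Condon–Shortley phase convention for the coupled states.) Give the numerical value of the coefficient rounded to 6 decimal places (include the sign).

√[8·1!3!4!/9! · 2!2!4!1!5!2!] = √(512/7)
  +(−1)^0/∏(0,1,2,4,1,0)! = 1/48  (running 1/48)
  +(−1)^1/∏(1,0,1,3,2,1)! = -1/12  (running -1/16)
⟨..|..⟩ = √(512/7)·(-1/16) = -0.534522

−√(2/7) = -0.534522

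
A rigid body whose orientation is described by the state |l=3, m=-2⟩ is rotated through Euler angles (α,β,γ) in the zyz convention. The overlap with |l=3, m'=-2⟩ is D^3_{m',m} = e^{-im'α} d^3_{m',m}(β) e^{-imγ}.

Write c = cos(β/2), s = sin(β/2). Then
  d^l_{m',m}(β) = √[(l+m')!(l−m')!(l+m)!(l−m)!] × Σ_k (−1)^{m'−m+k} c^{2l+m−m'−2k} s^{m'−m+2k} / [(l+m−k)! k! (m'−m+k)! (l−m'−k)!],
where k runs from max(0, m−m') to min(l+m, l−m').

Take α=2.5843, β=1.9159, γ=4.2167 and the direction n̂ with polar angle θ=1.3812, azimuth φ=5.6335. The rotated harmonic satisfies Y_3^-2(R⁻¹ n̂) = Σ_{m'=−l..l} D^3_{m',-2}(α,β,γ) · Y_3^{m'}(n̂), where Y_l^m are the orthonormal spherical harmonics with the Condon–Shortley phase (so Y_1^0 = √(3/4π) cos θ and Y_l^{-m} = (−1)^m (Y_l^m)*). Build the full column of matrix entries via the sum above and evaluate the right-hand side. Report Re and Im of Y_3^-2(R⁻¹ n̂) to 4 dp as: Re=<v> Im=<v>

Need the full column D^3_{m',-2} for m'=−3..3 at α=2.5843, β=1.9159, γ=4.2167.
cos(β/2)=0.575198, sin(β/2)=0.818014
d^3_{-3,-2}: single k=1 term ⇒ +0.126161;  D = -0.112001-0.058072i
d^3_{-2,-2}: k∈[0..1] ⇒ +0.036216 -0.366236 = -0.330020;  D = -0.168305-0.283878i
d^3_{-1,-2}: k∈[0..1] ⇒ -0.162873 +0.658817 = +0.495944;  D = +0.010972-0.495823i
d^3_{0,-2}: k∈[0..1] ⇒ +0.401192 -0.811407 = -0.410215;  D = +0.224608-0.343260i
d^3_{1,-2}: k∈[0..1] ⇒ -0.658817 +0.666226 = +0.007409;  D = +0.006722-0.003116i
d^3_{2,-2}: k∈[0..1] ⇒ +0.740710 -0.299616 = +0.441094;  D = -0.437750-0.054209i
d^3_{3,-2}: single k=0 term ⇒ -0.516056;  D = -0.401109-0.324693i
Y_3^{m'}(θ=1.3812,φ=5.6335) and Σ D·Y over m':
  (-0.1120-0.0581i)·(-0.1459+0.3673i)  (-0.1683-0.2839i)·(+0.0498+0.1790i)  (+0.0110-0.4958i)·(-0.2078-0.1579i)  (+0.2246-0.3433i)·(-0.1985+0.0000i)  (+0.0067-0.0031i)·(+0.2078-0.1579i)  (-0.4378-0.0542i)·(+0.0498-0.1790i)  (-0.4011-0.3247i)·(+0.1459+0.3673i)
Y_3^-2(R⁻¹ n̂) = -0.014955-0.028222i

Re=-0.0150 Im=-0.0282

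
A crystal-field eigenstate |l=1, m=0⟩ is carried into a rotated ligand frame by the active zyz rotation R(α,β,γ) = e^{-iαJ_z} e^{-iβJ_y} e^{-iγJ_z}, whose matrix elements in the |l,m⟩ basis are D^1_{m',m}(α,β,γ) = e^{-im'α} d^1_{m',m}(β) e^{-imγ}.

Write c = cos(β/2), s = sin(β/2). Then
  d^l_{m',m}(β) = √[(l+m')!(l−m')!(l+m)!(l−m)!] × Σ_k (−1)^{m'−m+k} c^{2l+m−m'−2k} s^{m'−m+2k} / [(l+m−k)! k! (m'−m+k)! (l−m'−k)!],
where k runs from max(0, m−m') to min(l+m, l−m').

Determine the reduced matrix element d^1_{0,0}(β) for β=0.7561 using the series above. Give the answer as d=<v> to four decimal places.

d^1_{0,0}(β=0.7561) via the finite sum:
c=cos(0.756100/2)=0.929386, s=sin(0.756100/2)=0.369109; N=√[1·1·1·1]=1.000000
The bounds max(0,m−m')=0 and min(l+m,l−m')=1 give 2 terms
  k=0: (−1)^0·1.0000/(1)·0.9294^2·0.3691^0 = +0.863759
  k=1: (−1)^1·1.0000/(1)·0.9294^0·0.3691^2 = -0.136241
d^1_{0,0}(0.7561) = +0.863759 -0.136241 = +0.727517

d=0.7275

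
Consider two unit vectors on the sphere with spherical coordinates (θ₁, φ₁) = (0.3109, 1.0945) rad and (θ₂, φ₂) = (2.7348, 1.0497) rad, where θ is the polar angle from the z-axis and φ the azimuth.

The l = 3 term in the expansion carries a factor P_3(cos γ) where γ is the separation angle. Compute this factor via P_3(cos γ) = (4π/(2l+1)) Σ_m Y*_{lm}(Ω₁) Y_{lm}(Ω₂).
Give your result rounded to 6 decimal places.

Addition theorem: P_3(cos γ) = (4π/7) Σ_m Y*_{lm}(Ω₁) Y_{lm}(Ω₂), m = −3…3:
  m=-3: (-0.01182 - 0.00169j) × (-0.02584 + 0.00019j) = 0.00031 + 0.00004j  (running Σ = 0.00031 + 0.00004j)
  m=-2: (-0.05277 + 0.07420j) × (0.07410 + 0.12688j) = -0.01333 - 0.00120j  (running Σ = -0.01302 - 0.00116j)
  m=-1: (0.16011 + 0.31034j) × (0.20480 - 0.35679j) = 0.14352 + 0.00643j  (running Σ = 0.13050 + 0.00528j)
  m=0: (0.54433 + 0.00000j) × (-0.41718 + 0.00000j) = -0.22708 + 0.00000j  (running Σ = -0.09659 + 0.00528j)
  m=1: (-0.16011 + 0.31034j) × (-0.20480 - 0.35679j) = 0.14352 - 0.00643j  (running Σ = 0.04693 - 0.00116j)
  m=2: (-0.05277 - 0.07420j) × (0.07410 - 0.12688j) = -0.01333 + 0.00120j  (running Σ = 0.03360 + 0.00004j)
  m=3: (0.01182 - 0.00169j) × (0.02584 + 0.00019j) = 0.00031 - 0.00004j  (running Σ = 0.03391 - 0.00000j)
Total Σ_m = 0.03391 - 0.00000j. Multiply by 1.795196: 0.06088 - 0.00000j. P_3(cos γ) = 0.060875

0.060875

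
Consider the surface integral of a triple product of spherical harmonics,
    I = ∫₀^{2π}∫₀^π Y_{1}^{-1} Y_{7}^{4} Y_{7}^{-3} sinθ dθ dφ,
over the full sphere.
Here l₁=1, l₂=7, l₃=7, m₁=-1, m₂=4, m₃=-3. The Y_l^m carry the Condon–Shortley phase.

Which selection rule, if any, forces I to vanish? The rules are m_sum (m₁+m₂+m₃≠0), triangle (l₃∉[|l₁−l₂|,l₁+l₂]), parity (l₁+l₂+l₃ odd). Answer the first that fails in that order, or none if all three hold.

azimuthal sum: -1 + 4 − 3 = 0  ✓
6 ≤ 7 ≤ 8 (triangle on l)  ✓
L = 1 + 7 + 7 = 15 (odd)  ✗

parity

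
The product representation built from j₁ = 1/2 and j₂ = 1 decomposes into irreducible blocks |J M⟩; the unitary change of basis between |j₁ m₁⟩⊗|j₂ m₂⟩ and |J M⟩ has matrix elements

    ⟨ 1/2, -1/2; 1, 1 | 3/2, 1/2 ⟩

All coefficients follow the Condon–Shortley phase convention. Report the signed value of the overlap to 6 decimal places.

+0.577350  (= +√(1/3))

triangle: 0!·1!·2!/4! = 2/24
(j±m)!: 0!·1!·2!·0!·2!·1! = 4
prefactor² = (2J+1)·Δ·N² = 4/3
  k=0: +1/(0!·0!·1!·2!·0!·0!) = 1/2
Σ = 1/2  ⇒  CG² = 4/3·(1/2)² = 1/3
CG = +√(1/3) = +0.577350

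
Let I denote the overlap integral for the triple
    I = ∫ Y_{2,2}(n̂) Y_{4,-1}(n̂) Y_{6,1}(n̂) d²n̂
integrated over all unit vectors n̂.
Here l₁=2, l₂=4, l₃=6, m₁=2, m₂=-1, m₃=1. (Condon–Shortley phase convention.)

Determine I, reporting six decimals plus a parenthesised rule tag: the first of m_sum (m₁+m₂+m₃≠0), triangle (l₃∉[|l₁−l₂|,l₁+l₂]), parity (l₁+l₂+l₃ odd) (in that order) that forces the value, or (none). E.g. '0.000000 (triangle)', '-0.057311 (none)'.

0.000000 (m_sum)

m-sum = 2 − 1 + 1 = 2 ≠ 0 ⇒ I = 0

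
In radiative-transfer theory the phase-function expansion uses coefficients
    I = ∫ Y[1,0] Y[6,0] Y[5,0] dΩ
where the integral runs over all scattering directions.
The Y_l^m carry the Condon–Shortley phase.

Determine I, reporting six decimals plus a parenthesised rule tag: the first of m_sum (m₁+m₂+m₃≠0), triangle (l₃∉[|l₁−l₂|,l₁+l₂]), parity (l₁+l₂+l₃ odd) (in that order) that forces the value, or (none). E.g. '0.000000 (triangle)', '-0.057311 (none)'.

m-sum 0 ✓  L=12 even ✓  5≤5≤7 ✓
Π(2lᵢ+1) = 3×13×11 = 429
triangle coeff Δ(1,6,5) = 1/858
Σ_t [1,1]: t=1:−1/14400 = -1/14400
(3j)²=6/143 [(1 6 5; 0 0 0)], sign=+1
(m-triple is (0,0,0) — same symbol as above.)
⇒ 4πI² = 108/143
I = (+1)√(108/143/(4π)) = 0.24515397
No selection rule forces the value: the integral is nonzero (none).

0.245154 (none)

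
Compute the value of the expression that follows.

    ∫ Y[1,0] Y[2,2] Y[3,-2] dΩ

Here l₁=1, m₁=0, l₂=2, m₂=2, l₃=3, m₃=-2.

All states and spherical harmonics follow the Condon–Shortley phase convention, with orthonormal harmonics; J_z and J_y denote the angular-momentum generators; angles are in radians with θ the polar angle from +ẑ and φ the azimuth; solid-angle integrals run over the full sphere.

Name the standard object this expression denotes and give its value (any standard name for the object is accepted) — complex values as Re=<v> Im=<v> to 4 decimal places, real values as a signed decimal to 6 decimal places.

This is a Gaunt coefficient — the integral of a triple product of spherical harmonics over the sphere.
Checks pass: Σm=0; 6 even; l₃=3∈[1,3].
(2·1+1)(2·2+1)(2·3+1) = 105
Δ: 0! 2! 4! / 7! → 1/105
sum: t=0:+1/4 = 1/4
3j²(1 2 3; 0 0 0) = Δ·Π!·Σ² = 3/35  (sign -1)
sum: t=0:+1/24 = 1/24
3j²(1 2 3; 0 2 -2) = Δ·Π!·Σ² = 1/21  (sign -1)
combine: 4πI² = 105·3/35·1/21 = 3/7
take √, sign +1: I = 0.18467439

Gaunt coefficient, +0.184674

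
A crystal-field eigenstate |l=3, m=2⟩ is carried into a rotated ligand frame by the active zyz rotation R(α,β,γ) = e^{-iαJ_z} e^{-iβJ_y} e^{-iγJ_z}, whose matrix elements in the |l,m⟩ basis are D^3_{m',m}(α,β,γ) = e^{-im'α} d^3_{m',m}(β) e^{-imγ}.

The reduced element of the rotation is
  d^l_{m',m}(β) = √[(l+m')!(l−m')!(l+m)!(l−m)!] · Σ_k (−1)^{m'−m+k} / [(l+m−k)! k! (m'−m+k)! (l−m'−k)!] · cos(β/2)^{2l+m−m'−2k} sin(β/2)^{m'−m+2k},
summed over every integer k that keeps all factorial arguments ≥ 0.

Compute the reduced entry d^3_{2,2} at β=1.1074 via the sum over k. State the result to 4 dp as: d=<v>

d=-0.3450

d^3_{2,2}(β=1.1074) via the finite sum:
Half-angle: c=0.850585, s=0.525838. N=√(120·1·120·1)=120.000000
k∈{0,1} keeps every argument non-negative
  k=0: (−1)^0·120.0000/(120)·0.8506^6·0.5258^0 = +0.378709
  k=1: (−1)^1·120.0000/(24)·0.8506^4·0.5258^2 = -0.723676
d^3_{2,2}(1.1074) = +0.378709 -0.723676 = -0.344967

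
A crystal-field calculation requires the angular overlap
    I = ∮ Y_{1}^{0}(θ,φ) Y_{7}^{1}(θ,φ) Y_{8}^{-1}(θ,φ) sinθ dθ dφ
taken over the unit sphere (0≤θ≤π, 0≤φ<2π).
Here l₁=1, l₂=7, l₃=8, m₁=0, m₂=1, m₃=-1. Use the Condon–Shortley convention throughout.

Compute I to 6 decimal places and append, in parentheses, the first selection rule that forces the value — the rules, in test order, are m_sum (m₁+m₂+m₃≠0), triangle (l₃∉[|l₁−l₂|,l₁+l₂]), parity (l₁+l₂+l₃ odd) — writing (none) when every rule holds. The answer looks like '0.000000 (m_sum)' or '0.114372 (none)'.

-0.242860 (none)

Checks pass: Σm=0; 16 even; l₃=8∈[6,8].
(2·1+1)(2·7+1)(2·8+1) = 765
Δ: 0! 2! 14! / 17! → 1/2040
sum: t=0:+1/25401600 = 1/25401600
3j²(1 7 8; 0 0 0) = Δ·Π!·Σ² = 8/255  (sign +1)
sum: t=0:+1/29030400 = 1/29030400
3j²(1 7 8; 0 1 -1) = Δ·Π!·Σ² = 21/680  (sign -1)
combine: 4πI² = 765·8/255·21/680 = 63/85
take √, sign -1: I = -0.24285994
No selection rule forces the value: the integral is nonzero (none).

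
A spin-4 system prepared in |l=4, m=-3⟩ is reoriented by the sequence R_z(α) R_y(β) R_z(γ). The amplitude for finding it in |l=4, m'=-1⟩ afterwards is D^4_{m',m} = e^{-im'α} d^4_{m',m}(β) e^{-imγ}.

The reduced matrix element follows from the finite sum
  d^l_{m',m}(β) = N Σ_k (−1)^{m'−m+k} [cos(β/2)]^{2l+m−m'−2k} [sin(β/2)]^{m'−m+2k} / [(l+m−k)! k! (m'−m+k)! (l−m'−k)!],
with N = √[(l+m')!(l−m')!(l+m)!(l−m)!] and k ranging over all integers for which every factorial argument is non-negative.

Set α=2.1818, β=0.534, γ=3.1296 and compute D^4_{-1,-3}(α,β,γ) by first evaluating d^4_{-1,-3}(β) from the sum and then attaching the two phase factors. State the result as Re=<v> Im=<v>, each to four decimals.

D^4_{-1,-3}(2.1818,0.5340,3.1296) = e^{-i·-1·2.1818}·d^4_{-1,-3}(0.5340)·e^{-i·-3·3.1296}. Compute d first:
c=cos(0.534000/2)=0.964567, s=sin(0.534000/2)=0.263839; N=√[6·120·1·5040]=1904.940944
The bounds max(0,m−m')=0 and min(l+m,l−m')=1 give 2 terms
  k=0: (−1)^2·1904.9409/(240)·0.9646^6·0.2638^2 = +0.444981
  k=1: (−1)^3·1904.9409/(144)·0.9646^4·0.2638^4 = -0.055489
d^4_{-1,-3}(0.5340) = +0.444981 -0.055489 = +0.389493
Attach z-rotation phases: D = e^{-i(-1)(2.1818)}·(+0.389493)·e^{-i(-3)(3.1296)} = +0.211828-0.326854i

Re=0.2118 Im=-0.3269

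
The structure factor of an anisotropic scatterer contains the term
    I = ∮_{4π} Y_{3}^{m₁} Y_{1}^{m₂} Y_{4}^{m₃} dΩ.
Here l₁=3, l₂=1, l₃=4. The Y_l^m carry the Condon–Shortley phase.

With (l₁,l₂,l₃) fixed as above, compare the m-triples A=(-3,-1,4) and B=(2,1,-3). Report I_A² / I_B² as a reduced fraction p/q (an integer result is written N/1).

4/3

Shared (l₁,l₂,l₃)=(3,1,4): N and (l;000)² cancel in I_A²/I_B².
A: Δ = 0!·6!·2!/9! = 1/252; Racah Σ t=0..0: t=0:+1/1440 = 1/1440; ⇒ 3j(3 1 4; -3 -1 4)² = 1/9, sgn +1
B: Δ = 0!·6!·2!/9! = 1/252; Racah Σ t=0..0: t=0:+1/240 = 1/240; ⇒ 3j(3 1 4; 2 1 -3)² = 1/12, sgn -1
I_A²/I_B² = (1/9)/(1/12) = 4/3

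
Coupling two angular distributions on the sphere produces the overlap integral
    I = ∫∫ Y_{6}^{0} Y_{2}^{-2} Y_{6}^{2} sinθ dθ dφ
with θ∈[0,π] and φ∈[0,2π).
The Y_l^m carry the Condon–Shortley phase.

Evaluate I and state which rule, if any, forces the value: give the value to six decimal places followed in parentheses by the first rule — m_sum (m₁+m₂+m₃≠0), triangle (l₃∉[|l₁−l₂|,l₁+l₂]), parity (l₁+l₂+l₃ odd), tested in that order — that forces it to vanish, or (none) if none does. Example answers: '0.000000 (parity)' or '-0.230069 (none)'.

Rules hold: Σm=0, L=14 even, 4≤6≤8.
N = 13·5·13 = 845
Δ = 2!·10!·2!/15! = 1/90090
Racah Σ t=0..2: t=0:+1/69120 t=1:−1/14400 t=2:+1/69120 = -7/172800
⇒ 3j(6 2 6; 0 0 0)² = 14/715, sgn -1
Racah Σ t=0..0: t=0:+1/69120 = 1/69120
⇒ 3j(6 2 6; 0 -2 2)² = 4/143, sgn +1
4πI² = N·(3j₀)²·(3jₘ)² = 56/121
I = -1·√(0.46281/4π) = -0.19190947
No selection rule forces the value: the integral is nonzero (none).

-0.191909 (none)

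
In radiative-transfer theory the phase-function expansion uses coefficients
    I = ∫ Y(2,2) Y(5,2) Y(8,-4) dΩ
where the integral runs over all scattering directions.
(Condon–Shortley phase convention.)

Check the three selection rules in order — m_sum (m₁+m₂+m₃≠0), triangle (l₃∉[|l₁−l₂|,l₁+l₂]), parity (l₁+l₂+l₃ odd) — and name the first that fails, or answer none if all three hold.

azimuthal sum: 2 + 2 − 4 = 0  ✓
l₃ must lie in [3,7]; have l₃=8  ✗
L = 2 + 5 + 8 = 15 (odd)

triangle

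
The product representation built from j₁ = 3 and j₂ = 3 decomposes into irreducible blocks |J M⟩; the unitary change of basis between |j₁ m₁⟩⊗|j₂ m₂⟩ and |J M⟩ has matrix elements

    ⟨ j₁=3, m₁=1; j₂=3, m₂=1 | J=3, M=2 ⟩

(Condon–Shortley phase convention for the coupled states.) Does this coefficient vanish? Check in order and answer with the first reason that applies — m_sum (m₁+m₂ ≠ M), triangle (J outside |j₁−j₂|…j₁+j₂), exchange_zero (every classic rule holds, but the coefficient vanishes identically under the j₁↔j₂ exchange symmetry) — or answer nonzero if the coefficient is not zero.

exchange_zero

m-sum: m₁+m₂ = 1+1 = 2, M = 2  ✓
triangle: |j₁−j₂| = 0 ≤ J = 3 ≤ j₁+j₂ = 6  ✓
exchange: j₁=j₂ and m₁=m₂, and (−1)^(j₁+j₂−J) = (−1)^3 = −1 forces ⟨j₁m₁;j₂m₂|JM⟩ = −⟨j₂m₂;j₁m₁|JM⟩ = −⟨j₁m₁;j₂m₂|JM⟩ ⇒ the coefficient vanishes identically
Racah sum check: Σ_k collapses to 0 ⇒ CG = 0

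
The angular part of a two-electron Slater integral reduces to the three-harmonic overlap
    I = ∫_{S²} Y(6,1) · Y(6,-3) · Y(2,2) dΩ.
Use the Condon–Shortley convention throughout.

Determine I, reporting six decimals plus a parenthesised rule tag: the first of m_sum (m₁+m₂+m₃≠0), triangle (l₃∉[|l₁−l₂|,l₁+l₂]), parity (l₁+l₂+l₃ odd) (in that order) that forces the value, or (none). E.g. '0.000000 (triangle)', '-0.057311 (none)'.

0.177674 (none)

m-sum 0 ✓  L=14 even ✓  0≤2≤12 ✓
Π(2lᵢ+1) = 13×13×5 = 845
triangle coeff Δ(6,6,2) = 1/90090
Σ_t [4,6]: t=4:+1/69120 t=5:−1/14400 t=6:+1/69120 = -7/172800
(3j)²=14/715 [(6 6 2; 0 0 0)], sign=-1
Σ_t [3,3]: t=3:−1/120960 = -1/120960
(3j)²=24/1001 [(6 6 2; 1 -3 2)], sign=-1
⇒ 4πI² = 48/121
I = (+1)√(48/121/(4π)) = 0.17767364
No selection rule forces the value: the integral is nonzero (none).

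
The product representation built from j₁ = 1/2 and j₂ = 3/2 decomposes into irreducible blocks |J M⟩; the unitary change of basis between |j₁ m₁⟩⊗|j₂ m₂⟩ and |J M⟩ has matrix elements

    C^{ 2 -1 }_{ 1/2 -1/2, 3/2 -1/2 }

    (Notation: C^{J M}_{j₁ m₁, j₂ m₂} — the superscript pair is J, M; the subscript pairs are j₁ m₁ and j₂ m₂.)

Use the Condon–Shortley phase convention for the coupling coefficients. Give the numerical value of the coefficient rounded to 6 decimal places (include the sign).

+0.866025

j₁+j₂−J=0  J+j₁−j₂=1  J−j₁+j₂=3  j₁+j₂+J+1=5
(j₁±m₁, j₂±m₂, J±M) = (0,1,1,2,1,3)
P² = 3
sum k=0..0:
  [0] +1/2 = 1/2
S = 1/2
C² = P²·S² = 3/4 ; C = +0.866025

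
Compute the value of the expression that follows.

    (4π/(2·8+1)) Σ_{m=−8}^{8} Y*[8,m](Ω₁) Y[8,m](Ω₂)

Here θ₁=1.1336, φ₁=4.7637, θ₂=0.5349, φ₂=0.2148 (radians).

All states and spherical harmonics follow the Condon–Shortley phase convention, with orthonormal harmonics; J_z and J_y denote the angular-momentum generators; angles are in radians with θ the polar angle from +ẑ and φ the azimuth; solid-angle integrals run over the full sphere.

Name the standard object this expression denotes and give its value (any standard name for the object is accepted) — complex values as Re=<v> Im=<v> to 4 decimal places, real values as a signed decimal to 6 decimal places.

Legendre polynomial (addition theorem), -0.223426

This sum is the spherical-harmonic addition theorem: it equals the Legendre polynomial P_l(cos γ) of the angle γ between the two directions.
Summing Y*_{l m}(θ₁,φ₁)·Y_{l m}(θ₂,φ₂) over m ∈ [−8, 8]; prefactor 4π/(2·8+1) = 0.739198:
  term(m=-8) = 0.00014 - 0.00053j   from Y*(Ω₁)=0.21444 + 0.09333j, Y(Ω₂)=-0.00035 - 0.00232j
  term(m=-7) = 0.00631 + 0.00287j   from Y*(Ω₁)=-0.15368 + 0.40930j, Y(Ω₂)=0.00107 - 0.01583j
  term(m=-6) = -0.01304 + 0.01949j   from Y*(Ω₁)=-0.33496 - 0.10651j, Y(Ω₂)=0.01857 - 0.06408j
  term(m=-5) = 0.00930 + 0.00872j   from Y*(Ω₁)=-0.01658 + 0.06320j, Y(Ω₂)=0.09298 - 0.17151j
  term(m=-4) = -0.11277 + 0.08644j   from Y*(Ω₁)=-0.35071 - 0.07301j, Y(Ω₂)=0.25903 - 0.30039j
  term(m=-3) = -0.02691 - 0.05040j   from Y*(Ω₁)=0.01719 - 0.11076j, Y(Ω₂)=0.40753 - 0.30622j
  term(m=-2) = -0.07377 + 0.02502j   from Y*(Ω₁)=-0.30128 - 0.03103j, Y(Ω₂)=0.23383 - 0.10712j
  term(m=-1) = 0.00826 + 0.05006j   from Y*(Ω₁)=0.00905 - 0.17628j, Y(Ω₂)=-0.28084 + 0.06127j
  term(m=+0) = 0.10273 + 0.00000j   from Y*(Ω₁)=-0.27919 + 0.00000j, Y(Ω₂)=-0.36795 + 0.00000j
  term(m=+1) = 0.00826 - 0.05006j   from Y*(Ω₁)=-0.00905 - 0.17628j, Y(Ω₂)=0.28084 + 0.06127j
  term(m=+2) = -0.07377 - 0.02502j   from Y*(Ω₁)=-0.30128 + 0.03103j, Y(Ω₂)=0.23383 + 0.10712j
  term(m=+3) = -0.02691 + 0.05040j   from Y*(Ω₁)=-0.01719 - 0.11076j, Y(Ω₂)=-0.40753 - 0.30622j
  term(m=+4) = -0.11277 - 0.08644j   from Y*(Ω₁)=-0.35071 + 0.07301j, Y(Ω₂)=0.25903 + 0.30039j
  term(m=+5) = 0.00930 - 0.00872j   from Y*(Ω₁)=0.01658 + 0.06320j, Y(Ω₂)=-0.09298 - 0.17151j
  term(m=+6) = -0.01304 - 0.01949j   from Y*(Ω₁)=-0.33496 + 0.10651j, Y(Ω₂)=0.01857 + 0.06408j
  term(m=+7) = 0.00631 - 0.00287j   from Y*(Ω₁)=0.15368 + 0.40930j, Y(Ω₂)=-0.00107 - 0.01583j
  term(m=+8) = 0.00014 + 0.00053j   from Y*(Ω₁)=0.21444 - 0.09333j, Y(Ω₂)=-0.00035 + 0.00232j
Total Σ_m = -0.30225 + 0.00000j. Multiply by 0.739198: -0.22343 + 0.00000j. P_8(cos γ) = -0.223426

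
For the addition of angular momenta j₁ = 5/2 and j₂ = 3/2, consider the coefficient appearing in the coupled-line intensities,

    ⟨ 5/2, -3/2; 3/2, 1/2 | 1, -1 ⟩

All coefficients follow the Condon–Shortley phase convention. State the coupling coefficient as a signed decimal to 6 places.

+√(3/10) = +0.547723

√[3·3!2!0!/6! · 1!4!2!1!0!2!] = √(24/5)
  +(−1)^2/∏(2,1,2,0,0,0)! = 1/4  (running 1/4)
⟨..|..⟩ = √(24/5)·(1/4) = +0.547723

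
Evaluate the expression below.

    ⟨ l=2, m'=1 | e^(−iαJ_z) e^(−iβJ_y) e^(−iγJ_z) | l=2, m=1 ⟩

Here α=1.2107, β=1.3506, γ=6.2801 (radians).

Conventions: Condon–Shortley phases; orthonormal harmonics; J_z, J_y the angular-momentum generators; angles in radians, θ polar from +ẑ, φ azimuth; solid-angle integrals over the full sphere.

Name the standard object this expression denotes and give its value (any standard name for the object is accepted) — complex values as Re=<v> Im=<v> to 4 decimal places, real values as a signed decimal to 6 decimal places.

This is a Wigner D-matrix element — the rotation-matrix element ⟨l m'| R(α,β,γ) |l m⟩ in the angular-momentum basis.
First d^2_{1,1}(β=1.3506), then the phase factors e^{-i(1)α} and e^{-i(1)γ}:
Half-angle: c=0.780519, s=0.625132. N=√(6·1·6·1)=6.000000
Admissible k: 0..1 (factorial args all ≥0)
  k=0: (−1)^0·6.0000/(6)·0.7805^4·0.6251^0 = +0.371138
  k=1: (−1)^1·6.0000/(2)·0.7805^2·0.6251^2 = -0.714219
d^2_{1,1}(1.3506) = +0.371138 -0.714219 = -0.343082
D = (+0.352364-0.935863i)·(-0.343082)·(+0.999995+0.003085i) = -0.121880+0.320703i

Wigner D-matrix element, Re=-0.1219 Im=0.3207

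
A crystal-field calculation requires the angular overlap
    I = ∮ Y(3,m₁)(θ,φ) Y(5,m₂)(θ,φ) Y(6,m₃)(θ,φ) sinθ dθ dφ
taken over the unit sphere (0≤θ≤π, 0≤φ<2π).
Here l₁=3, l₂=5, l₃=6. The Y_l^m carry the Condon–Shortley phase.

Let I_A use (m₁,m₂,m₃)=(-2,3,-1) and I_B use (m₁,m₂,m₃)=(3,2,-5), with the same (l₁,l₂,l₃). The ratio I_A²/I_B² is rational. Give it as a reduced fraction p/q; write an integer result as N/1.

32/33

l's match ⇒ only the (l;m) 3-j factors differ between A and B.
A: triangle coeff Δ(3,5,6) = 1/675675; Σ_t [1,2]: t=1:−1/120960 t=2:+1/17280 = 1/20160; (3j)²=64/3003 [(3 5 6; -2 3 -1)], sign=-1
B: triangle coeff Δ(3,5,6) = 1/675675; Σ_t [0,0]: t=0:+1/241920 = 1/241920; (3j)²=2/91 [(3 5 6; 3 2 -5)], sign=-1
I_A²/I_B² = (64/3003)/(2/91) = 32/33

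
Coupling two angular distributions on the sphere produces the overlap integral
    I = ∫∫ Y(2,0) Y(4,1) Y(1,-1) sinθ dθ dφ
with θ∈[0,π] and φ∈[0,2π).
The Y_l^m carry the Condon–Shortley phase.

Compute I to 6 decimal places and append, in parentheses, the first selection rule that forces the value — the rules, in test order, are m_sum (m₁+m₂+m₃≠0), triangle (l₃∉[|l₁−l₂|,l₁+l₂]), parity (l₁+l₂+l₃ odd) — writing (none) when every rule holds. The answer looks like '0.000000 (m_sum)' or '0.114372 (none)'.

0.000000 (triangle)

|2−4|≤1≤2+4 violated ⇒ I = 0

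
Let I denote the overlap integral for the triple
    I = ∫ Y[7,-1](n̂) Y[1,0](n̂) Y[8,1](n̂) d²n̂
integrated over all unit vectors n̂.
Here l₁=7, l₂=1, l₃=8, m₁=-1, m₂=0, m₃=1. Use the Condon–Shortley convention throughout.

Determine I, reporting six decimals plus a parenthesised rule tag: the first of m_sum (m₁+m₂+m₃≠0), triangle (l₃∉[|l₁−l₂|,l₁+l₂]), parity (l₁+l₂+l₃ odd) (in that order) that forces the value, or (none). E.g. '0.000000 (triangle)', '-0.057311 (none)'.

Checks pass: Σm=0; 16 even; l₃=8∈[6,8].
(2·7+1)(2·1+1)(2·8+1) = 765
Δ: 0! 14! 2! / 17! → 1/2040
sum: t=0:+1/25401600 = 1/25401600
3j²(7 1 8; 0 0 0) = Δ·Π!·Σ² = 8/255  (sign +1)
sum: t=0:+1/29030400 = 1/29030400
3j²(7 1 8; -1 0 1) = Δ·Π!·Σ² = 21/680  (sign -1)
combine: 4πI² = 765·8/255·21/680 = 63/85
take √, sign -1: I = -0.24285994
No selection rule forces the value: the integral is nonzero (none).

-0.242860 (none)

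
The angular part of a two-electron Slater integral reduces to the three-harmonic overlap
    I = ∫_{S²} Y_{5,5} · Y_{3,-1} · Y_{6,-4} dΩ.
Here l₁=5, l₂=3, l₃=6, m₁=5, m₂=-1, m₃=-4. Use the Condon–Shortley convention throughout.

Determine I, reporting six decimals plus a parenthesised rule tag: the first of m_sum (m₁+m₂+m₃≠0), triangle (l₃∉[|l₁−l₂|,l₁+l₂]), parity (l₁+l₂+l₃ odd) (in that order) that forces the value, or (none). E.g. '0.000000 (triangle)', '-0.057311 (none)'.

Rules hold: Σm=0, L=14 even, 2≤6≤8.
N = 11·7·13 = 1001
Δ = 2!·8!·4!/15! = 1/675675
Racah Σ t=0..2: t=0:+1/8640 t=1:−1/2304 t=2:+1/8640 = -7/34560
⇒ 3j(5 3 6; 0 0 0)² = 7/429, sgn -1
Racah Σ t=0..0: t=0:+1/322560 = 1/322560
⇒ 3j(5 3 6; 5 -1 -4)² = 18/1001, sgn +1
4πI² = N·(3j₀)²·(3jₘ)² = 42/143
I = -1·√(0.293706/4π) = -0.15288036
No selection rule forces the value: the integral is nonzero (none).

-0.152880 (none)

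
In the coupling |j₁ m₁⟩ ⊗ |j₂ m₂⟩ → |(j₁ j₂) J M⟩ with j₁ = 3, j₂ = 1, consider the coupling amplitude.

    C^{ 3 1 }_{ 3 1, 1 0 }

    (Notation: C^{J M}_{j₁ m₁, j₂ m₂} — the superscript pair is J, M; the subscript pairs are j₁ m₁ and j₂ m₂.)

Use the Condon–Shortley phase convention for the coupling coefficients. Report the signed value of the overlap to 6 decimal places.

triangle: 1!*5!*1!/8! = 120/40320
(j±m)!: 4!*2!*1!*1!*4!*2! = 2304
prefactor² = (2J+1)*Δ*N² = 48
  k=0: +1/(0!*1!*2!*1!*3!*0!) = 1/12
  k=1: −1/(1!*0!*1!*0!*4!*1!) = -1/24
Σ = 1/24  ⇒  CG² = 48*(1/24)² = 1/12
CG = +√(1/12) = +0.288675

+0.288675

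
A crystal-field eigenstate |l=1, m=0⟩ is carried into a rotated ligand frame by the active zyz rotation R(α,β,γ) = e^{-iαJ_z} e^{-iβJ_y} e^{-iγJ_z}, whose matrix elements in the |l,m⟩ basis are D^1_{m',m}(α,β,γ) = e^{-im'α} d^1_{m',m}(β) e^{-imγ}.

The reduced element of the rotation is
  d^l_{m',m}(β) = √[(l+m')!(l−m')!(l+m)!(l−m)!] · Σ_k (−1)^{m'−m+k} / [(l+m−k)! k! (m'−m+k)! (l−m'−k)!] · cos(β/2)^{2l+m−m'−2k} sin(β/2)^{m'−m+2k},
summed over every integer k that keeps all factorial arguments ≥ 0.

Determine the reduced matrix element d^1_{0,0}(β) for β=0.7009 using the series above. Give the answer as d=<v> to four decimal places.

d^1_{0,0}(β=0.7009) via the finite sum:
Half-angle: c=0.939218, s=0.343320. N=√(1·1·1·1)=1.000000
The bounds max(0,m−m')=0 and min(l+m,l−m')=1 give 2 terms
  k=0: (−1)^0·1.0000/(1)·0.9392^2·0.3433^0 = +0.882131
  k=1: (−1)^1·1.0000/(1)·0.9392^0·0.3433^2 = -0.117869
d^1_{0,0}(0.7009) = +0.882131 -0.117869 = +0.764262

d=0.7643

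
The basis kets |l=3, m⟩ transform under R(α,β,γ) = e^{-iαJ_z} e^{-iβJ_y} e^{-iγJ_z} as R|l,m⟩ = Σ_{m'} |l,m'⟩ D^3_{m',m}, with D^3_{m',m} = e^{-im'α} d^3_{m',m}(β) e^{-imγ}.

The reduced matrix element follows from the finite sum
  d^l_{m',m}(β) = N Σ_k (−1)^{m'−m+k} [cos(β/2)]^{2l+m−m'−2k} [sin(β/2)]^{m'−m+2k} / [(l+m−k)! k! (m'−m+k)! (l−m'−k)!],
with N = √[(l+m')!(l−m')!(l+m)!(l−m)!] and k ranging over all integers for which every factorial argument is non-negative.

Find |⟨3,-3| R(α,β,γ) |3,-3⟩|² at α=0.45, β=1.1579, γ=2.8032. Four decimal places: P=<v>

D^3_{-3,-3}(0.4500,1.1579,2.8032) = e^{-i·-3·0.4500}·d^3_{-3,-3}(1.1579)·e^{-i·-3·2.8032}. Compute d first:
With c≡cos(β/2)=0.837038 and s≡sin(β/2)=0.547145, N=[1·720·1·720]^{1/2}=720.000000
k: max(0,(-3)−(-3))=0 … min(3+(-3),3−(-3))=0
  k=0: (−1)^0·720.0000/(720)·0.8370^6·0.5471^0 = +0.343930
d^3_{-3,-3}(1.1579) = +0.343930
|D^3_{-3,-3}|² = |d^3_{-3,-3}(β)|² = (+0.343930)² = 0.118288 (the z-rotation phases have unit modulus)

P=0.1183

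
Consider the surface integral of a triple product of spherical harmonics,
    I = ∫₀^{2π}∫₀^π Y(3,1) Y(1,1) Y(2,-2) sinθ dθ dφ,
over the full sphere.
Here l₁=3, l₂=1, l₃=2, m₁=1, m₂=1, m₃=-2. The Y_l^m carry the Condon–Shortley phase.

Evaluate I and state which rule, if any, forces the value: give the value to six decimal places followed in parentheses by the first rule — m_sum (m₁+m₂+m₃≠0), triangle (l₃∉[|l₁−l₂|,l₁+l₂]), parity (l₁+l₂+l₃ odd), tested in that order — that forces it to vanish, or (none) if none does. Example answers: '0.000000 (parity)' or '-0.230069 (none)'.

m-sum 0 ✓  L=6 even ✓  2≤2≤4 ✓
Π(2lᵢ+1) = 7×3×5 = 105
triangle coeff Δ(3,1,2) = 1/105
Σ_t [1,1]: t=1:−1/4 = -1/4
(3j)²=3/35 [(3 1 2; 0 0 0)], sign=-1
Σ_t [2,2]: t=2:+1/48 = 1/48
(3j)²=1/105 [(3 1 2; 1 1 -2)], sign=+1
⇒ 4πI² = 3/35
I = (-1)√(3/35/(4π)) = -0.08258890
No selection rule forces the value: the integral is nonzero (none).

-0.082589 (none)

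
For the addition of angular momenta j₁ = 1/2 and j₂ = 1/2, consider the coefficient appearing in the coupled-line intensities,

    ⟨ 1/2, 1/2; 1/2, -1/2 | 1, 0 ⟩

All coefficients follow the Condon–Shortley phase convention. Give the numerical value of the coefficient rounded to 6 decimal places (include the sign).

√[3·0!1!1!/3! · 1!0!0!1!1!1!] = √(1/2)
  +(−1)^0/∏(0,0,0,0,1,1)! = 1  (running 1)
⟨..|..⟩ = √(1/2)·(1) = +0.707107

+0.707107  (= +√(1/2))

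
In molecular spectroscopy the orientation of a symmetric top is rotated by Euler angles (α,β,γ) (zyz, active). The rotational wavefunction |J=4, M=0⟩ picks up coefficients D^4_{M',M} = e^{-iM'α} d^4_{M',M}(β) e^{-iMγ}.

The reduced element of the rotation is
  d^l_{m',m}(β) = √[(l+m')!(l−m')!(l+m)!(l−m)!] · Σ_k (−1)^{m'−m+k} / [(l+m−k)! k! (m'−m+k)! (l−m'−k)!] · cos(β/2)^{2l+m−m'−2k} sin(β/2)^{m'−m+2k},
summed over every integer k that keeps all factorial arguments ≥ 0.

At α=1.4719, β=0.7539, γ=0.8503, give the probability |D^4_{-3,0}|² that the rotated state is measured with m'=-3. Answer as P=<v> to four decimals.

D^4_{-3,0}(1.4719,0.7539,0.8503) = e^{-i·-3·1.4719}·d^4_{-3,0}(0.7539)·e^{-i·0·0.8503}. Compute d first:
c=cos(0.753900/2)=0.929792, s=sin(0.753900/2)=0.368086; N=√[1·5040·24·24]=1703.830978
k: max(0,(0)−(-3))=3 … min(4+(0),4−(-3))=4
  k=3: (−1)^0·1703.8310/(144)·0.9298^5·0.3681^3 = +0.410054
  k=4: (−1)^1·1703.8310/(144)·0.9298^3·0.3681^5 = -0.064264
d^4_{-3,0}(0.7539) = +0.410054 -0.064264 = +0.345790
|D^4_{-3,0}|² = |d^4_{-3,0}(β)|² = (+0.345790)² = 0.119571 (the z-rotation phases have unit modulus)

P=0.1196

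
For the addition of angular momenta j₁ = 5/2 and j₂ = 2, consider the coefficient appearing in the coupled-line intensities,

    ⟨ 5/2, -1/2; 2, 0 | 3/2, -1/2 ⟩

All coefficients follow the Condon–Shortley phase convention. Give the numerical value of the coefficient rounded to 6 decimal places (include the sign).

+0.239046  (= +√(2/35))

√[4·3!2!1!/7! · 2!3!2!2!1!2!] = √(32/35)
  +(−1)^1/∏(1,2,2,1,0,0)! = -1/4  (running -1/4)
  +(−1)^2/∏(2,1,1,0,1,1)! = 1/2  (running 1/4)
⟨..|..⟩ = √(32/35)·(1/4) = +0.239046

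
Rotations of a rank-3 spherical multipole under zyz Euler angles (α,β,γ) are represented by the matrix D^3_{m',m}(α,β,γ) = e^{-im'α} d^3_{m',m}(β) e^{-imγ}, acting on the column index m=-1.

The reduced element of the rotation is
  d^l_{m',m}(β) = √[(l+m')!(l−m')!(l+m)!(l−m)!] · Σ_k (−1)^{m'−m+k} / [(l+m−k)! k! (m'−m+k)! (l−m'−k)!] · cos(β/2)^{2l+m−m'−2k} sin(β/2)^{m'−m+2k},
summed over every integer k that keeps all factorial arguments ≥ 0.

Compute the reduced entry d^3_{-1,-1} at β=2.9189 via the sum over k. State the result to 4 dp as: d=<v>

d=0.0711

d^3_{-1,-1}(β=2.9189) via the finite sum:
Half-angle: c=0.111116, s=0.993807. N=√(2·24·2·24)=48.000000
k∈{0,1,2} keeps every argument non-negative
  k=0: (−1)^0·48.0000/(48)·0.1111^6·0.9938^0 = +0.000002
  k=1: (−1)^1·48.0000/(6)·0.1111^4·0.9938^2 = -0.001205
  k=2: (−1)^2·48.0000/(8)·0.1111^2·0.9938^4 = +0.072263
d^3_{-1,-1}(2.9189) = +0.000002 -0.001205 +0.072263 = +0.071060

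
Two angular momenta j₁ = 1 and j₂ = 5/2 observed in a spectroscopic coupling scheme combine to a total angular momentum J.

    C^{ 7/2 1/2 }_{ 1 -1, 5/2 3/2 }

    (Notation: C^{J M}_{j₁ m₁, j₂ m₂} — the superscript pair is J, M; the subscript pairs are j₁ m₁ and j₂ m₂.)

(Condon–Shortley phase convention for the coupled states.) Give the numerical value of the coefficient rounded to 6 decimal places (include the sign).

triangle: 0!×2!×5!/8! = 240/40320
(j±m)!: 0!×2!×4!×1!×4!×3! = 6912
prefactor² = (2J+1)×Δ×N² = 2304/7
  k=0: +1/(0!×0!×2!×4!×0!×1!) = 1/48
Σ = 1/48  ⇒  CG² = 2304/7×(1/48)² = 1/7
CG = +√(1/7) = +0.377964

+0.377964  (= +√(1/7))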